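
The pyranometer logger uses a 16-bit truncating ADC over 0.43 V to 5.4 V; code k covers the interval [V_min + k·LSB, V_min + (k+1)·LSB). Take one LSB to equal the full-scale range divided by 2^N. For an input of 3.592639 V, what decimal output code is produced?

Span: 5.4 V − (0.43 V) = 4.97 V. LSB = 4.97 V / 2^16 ≈ 75.84 µV.
V_in − V_min = 3.592639 − (0.43) = 3.162639 V.
Divide by LSB: 3.162639 × 65536/4.97 = 41703.5633.
Truncating gives code 41703.

41703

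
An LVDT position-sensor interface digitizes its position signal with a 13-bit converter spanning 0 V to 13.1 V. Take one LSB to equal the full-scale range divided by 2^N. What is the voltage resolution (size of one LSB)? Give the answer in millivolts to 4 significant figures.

1.599 mV

Full-scale range = 13.1 V.
Number of codes = 2^13 = 8192.
One LSB is 13.1 V / 8192 = 1.599 mV.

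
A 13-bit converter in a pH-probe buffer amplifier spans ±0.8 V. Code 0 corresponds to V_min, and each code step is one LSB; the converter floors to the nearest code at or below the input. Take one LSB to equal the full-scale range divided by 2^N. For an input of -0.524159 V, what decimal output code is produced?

Range = 0.8 − (-0.8) = 1.6 V. LSB = 1.6 V / 2^13 ≈ 195.3 µV.
V_in − V_min = -0.524159 − (-0.8) = 0.275841 V.
Divide by LSB: 0.275841 × 8192/1.6 = 1412.3059.
Truncating gives code 1412.

1412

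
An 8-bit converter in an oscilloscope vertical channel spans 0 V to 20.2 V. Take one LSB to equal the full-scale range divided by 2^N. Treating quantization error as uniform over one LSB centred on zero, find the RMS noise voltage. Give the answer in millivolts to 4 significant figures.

22.78 mV

V_FS = 20.2 V.
LSB = 20.2 V ÷ 2^8 = 20.2/256 V = 78.9063 mV.
For a uniform distribution on [−LSB/2, +LSB/2], V_rms = LSB/√12 = 78.9063 mV/3.4641 = 22.78 mV.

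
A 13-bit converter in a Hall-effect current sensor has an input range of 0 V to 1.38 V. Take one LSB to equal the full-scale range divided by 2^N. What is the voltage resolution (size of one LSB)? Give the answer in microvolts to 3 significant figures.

Range is 1.38 V.
Number of codes = 2^13 = 8192.
LSB = 1.38 V ÷ 2^13 = 1.38/8192 V = 168 µV.

168 µV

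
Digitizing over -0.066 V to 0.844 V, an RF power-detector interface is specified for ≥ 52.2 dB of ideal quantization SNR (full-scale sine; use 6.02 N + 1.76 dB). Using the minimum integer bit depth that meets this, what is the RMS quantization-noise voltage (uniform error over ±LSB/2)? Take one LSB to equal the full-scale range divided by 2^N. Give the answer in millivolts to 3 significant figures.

0.513 mV

The full-scale span is 0.844 − (-0.066) = 0.91 V.
6.02 N + 1.76 ≥ 52.2 gives N ≥ 8.379, so the minimum integer is 9.
LSB = 0.91 V / 2^9 = 1.7773 mV.
σ_q = LSB/√12 = 1.7773 mV/3.4641 = 0.513 mV.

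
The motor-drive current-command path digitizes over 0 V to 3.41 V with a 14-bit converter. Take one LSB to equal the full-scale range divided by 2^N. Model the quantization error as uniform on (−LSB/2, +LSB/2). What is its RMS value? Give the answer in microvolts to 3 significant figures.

60.1 µV

Range is 3.41 V.
One LSB is 3.41 V / 16384 = 208.13 µV.
V_rms = LSB/√12 = 208.13 µV / √12 = 60.1 µV.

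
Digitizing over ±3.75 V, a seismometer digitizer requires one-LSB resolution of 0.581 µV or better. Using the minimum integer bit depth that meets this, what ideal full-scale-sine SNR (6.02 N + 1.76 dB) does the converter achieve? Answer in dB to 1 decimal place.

146.2 dB

Span: 3.75 V − (-3.75 V) = 7.5 V.
Levels needed ≥ 7.5/0.581 µV = 1.291e7. 2^24 = 16777216 suffices, so N_min = 24.
Ideal SNR at N = 24: 6.02·24 + 1.76 = 146.2 dB.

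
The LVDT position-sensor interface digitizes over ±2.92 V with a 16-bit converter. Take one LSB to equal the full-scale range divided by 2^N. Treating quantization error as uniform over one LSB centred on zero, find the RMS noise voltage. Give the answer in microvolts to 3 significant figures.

Span: 2.92 V − (-2.92 V) = 5.84 V.
Step size = 5.84/65536 V = 89.111 µV.
RMS of a uniform error over width LSB is LSB/√12 = 25.7 µV.

25.7 µV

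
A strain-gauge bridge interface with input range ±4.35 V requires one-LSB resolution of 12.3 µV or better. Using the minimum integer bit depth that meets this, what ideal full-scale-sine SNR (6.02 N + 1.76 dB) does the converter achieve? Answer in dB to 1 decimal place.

122.2 dB

Range = 4.35 − (-4.35) = 8.7 V.
Required number of levels: 8.7/12.3 µV = 707320; smallest N with 2^N ≥ that is 20.
SNR = 6.02 × 20 + 1.76 = 122.16 dB.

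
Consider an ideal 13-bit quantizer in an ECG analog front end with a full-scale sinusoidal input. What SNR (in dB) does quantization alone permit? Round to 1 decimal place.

6.02(13) + 1.76 = 78.26 + 1.76 = 80.02 dB.

80.0 dB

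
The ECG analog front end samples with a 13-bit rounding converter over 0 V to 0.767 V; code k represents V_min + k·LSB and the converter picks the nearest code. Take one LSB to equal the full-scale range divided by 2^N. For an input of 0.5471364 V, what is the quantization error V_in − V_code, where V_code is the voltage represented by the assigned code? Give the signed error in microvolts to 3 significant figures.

V_FS = 0.767 V. LSB = 0.767 V / 2^13 ≈ 93.63 µV.
(0.5471364 − (0)) / LSB = 0.5471364 × 8192/0.767 = 5843.7306. Nearest integer: k = 5844.
V_code = V_min + k × range/2^13 = 0 + 5844 × 0.767/8192 = 0.5471616211 V.
Error = V_in − V_code = 0.5471364 − (0.5471616211) = −25.2 µV.

−25.2 µV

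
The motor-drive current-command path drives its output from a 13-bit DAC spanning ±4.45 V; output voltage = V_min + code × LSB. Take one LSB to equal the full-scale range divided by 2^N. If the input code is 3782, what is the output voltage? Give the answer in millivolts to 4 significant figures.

-341.1 mV

Range = 4.45 − (-4.45) = 8.9 V. LSB = 8.9 V / 2^13.
V_out = -4.45 + 3782 × (8.9/8192) V
      = -4.45 + 4.10886 = -0.341138 V.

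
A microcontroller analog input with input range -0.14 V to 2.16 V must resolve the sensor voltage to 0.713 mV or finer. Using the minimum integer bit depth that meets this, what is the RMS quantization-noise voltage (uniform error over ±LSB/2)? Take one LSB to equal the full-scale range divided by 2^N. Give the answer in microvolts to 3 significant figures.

The full-scale span is 2.16 − (-0.14) = 2.3 V.
Need 2^N ≥ 2.3 V / 0.713 mV = 3226 → N_min = 12.
Step size = 2.3/4096 V = 0.56152 mV.
V_rms = LSB/√12 = 162 µV.

162 µV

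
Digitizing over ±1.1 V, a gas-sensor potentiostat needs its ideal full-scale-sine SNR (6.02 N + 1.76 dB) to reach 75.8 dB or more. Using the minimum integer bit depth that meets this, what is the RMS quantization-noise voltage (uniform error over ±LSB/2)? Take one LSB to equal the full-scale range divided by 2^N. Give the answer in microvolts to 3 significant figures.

77.5 µV

Full-scale range = 1.1 V − (-1.1 V) = 2.2 V.
Required N = ⌈(75.8 − 1.76)/6.02⌉ = ⌈12.299⌉ = 13.
One LSB is 2.2 V / 8192 = 268.55 µV.
σ_q = LSB/√12 = 268.55 µV/3.4641 = 77.5 µV.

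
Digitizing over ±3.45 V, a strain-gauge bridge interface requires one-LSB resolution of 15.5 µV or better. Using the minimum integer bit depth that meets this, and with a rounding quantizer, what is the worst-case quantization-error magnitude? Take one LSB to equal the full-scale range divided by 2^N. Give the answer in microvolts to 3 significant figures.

6.58 µV

Span: 3.45 V − (-3.45 V) = 6.9 V.
Levels needed ≥ 6.9/15.5 µV = 445200. 2^19 = 524288 suffices, so N_min = 19.
Step size = 6.9/524288 V = 13.161 µV.
Half an LSB is 6.58 µV.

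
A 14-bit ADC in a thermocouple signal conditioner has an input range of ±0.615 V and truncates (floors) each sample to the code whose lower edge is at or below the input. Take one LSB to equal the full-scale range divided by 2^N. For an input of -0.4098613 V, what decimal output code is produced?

2732

Range = 0.615 − (-0.615) = 1.23 V. LSB = 1.23 V / 2^14 ≈ 75.07 µV.
(V_in − V_min) × 2^14/range = (-0.4098613 − (-0.615)) × 16384/1.23 = 2732.514.
Floor → code = 2732.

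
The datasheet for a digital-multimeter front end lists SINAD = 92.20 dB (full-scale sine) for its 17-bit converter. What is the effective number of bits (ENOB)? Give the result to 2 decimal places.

15.02 bits

(92.20 − 1.76) / 6.02 = 90.44/6.02 = 15.0233 effective bits.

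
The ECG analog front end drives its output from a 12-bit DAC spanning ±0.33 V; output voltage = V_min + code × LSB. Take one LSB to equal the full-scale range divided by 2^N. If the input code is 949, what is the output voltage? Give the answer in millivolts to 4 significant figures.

-177.1 mV

Full-scale range = 0.33 V − (-0.33 V) = 0.66 V. LSB = 0.66 V / 2^12.
V_out = V_min + code × LSB = -0.33 V + 949 × 0.66 V / 4096
      = -0.33 V + 0.152915 V = -0.177085 V.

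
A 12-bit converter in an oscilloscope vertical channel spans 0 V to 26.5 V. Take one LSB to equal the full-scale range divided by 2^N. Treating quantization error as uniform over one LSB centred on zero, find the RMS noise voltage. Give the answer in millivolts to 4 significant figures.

1.868 mV

Full-scale range = 26.5 V.
LSB = 26.5 V / 2^12 = 6.46973 mV.
RMS of a uniform error over width LSB is LSB/√12 = 1.868 mV.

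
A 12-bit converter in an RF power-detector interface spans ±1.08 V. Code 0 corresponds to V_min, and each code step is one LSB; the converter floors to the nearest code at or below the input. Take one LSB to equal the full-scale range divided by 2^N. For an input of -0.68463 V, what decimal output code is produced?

749

The full-scale span is 1.08 − (-1.08) = 2.16 V. LSB = 2.16 V / 2^12 ≈ 0.5273 mV.
V_in − V_min = -0.68463 − (-1.08) = 0.39537 V.
Divide by LSB: 0.39537 × 4096/2.16 = 749.7387.
Truncating gives code 749.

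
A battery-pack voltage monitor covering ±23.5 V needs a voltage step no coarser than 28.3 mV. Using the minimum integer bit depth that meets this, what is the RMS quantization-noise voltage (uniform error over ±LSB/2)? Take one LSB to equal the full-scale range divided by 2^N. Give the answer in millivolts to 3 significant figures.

6.62 mV

Full-scale range = 23.5 V − (-23.5 V) = 47 V.
Required number of levels: 47/28.3 mV = 1660.8; smallest N with 2^N ≥ that is 11.
One LSB is 47 V / 2048 = 22.949 mV.
RMS noise = LSB/√12 = 6.62 mV.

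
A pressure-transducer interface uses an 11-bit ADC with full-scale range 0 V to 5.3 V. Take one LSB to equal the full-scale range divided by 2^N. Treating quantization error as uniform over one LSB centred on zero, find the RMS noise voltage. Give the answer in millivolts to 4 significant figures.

Range is 5.3 V.
One LSB is 5.3 V / 2048 = 2.58789 mV.
For a uniform distribution on [−LSB/2, +LSB/2], V_rms = LSB/√12 = 2.58789 mV/3.4641 = 0.7471 mV.

0.7471 mV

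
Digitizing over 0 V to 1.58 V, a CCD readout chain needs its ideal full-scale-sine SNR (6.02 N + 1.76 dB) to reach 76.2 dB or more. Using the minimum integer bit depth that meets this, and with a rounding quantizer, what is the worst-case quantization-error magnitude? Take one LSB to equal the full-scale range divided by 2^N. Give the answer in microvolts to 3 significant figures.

Range is 1.58 V.
6.02 N + 1.76 ≥ 76.2 gives N ≥ 12.365, so the minimum integer is 13.
LSB = 1.58 V ÷ 2^13 = 1.58/8192 V = 192.87 µV.
Max error for round-to-nearest is LSB/2 = 96.4 µV.

96.4 µV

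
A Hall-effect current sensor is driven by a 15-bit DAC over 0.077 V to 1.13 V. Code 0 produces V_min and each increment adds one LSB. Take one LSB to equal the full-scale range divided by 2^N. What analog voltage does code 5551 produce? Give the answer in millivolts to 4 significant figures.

255.4 mV

Range = 1.13 − (0.077) = 1.053 V. LSB = 1.053 V / 2^15.
Output = V_min + (5551/32768) × range = 0.077 + 0.169403 × 1.053 V
      = 0.077 V + 0.178381 V = 0.255381 V.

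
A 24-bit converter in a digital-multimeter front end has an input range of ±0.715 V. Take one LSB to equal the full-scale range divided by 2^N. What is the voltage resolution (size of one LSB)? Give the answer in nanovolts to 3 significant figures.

85.2 nV

Range = 0.715 − (-0.715) = 1.43 V.
Number of codes = 2^24 = 16777216.
Step size = 1.43/16777216 V = 85.2 nV.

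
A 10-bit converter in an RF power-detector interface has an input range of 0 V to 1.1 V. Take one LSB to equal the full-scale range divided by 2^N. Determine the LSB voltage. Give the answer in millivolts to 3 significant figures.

Span = 1.1 V.
2^10 = 1024 levels.
LSB = 1.1 V / 2^10 = 1.07 mV.

1.07 mV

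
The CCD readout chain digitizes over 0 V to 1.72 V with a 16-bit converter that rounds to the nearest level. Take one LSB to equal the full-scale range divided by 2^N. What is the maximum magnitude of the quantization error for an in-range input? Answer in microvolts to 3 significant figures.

13.1 µV

V_FS = 1.72 V.
Step size = 1.72/65536 V = 26.245 µV.
A rounding quantizer has |error| ≤ LSB/2 = 13.1 µV.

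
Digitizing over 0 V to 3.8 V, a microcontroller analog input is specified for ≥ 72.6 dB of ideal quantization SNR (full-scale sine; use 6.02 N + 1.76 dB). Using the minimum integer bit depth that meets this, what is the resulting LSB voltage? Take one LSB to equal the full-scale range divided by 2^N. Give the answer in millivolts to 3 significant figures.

0.928 mV

Range is 3.8 V.
Required N = ⌈(72.6 − 1.76)/6.02⌉ = ⌈11.767⌉ = 12.
Step size = 3.8/4096 V = 0.928 mV.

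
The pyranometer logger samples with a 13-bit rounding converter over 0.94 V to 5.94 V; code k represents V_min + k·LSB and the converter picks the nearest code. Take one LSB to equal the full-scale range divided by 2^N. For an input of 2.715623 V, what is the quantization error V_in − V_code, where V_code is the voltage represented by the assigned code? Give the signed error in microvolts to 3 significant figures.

The full-scale span is 5.94 − (0.94) = 5 V. LSB = 5 V / 2^13 ≈ 0.6104 mV.
(2.715623 − (0.94)) / LSB = 1.775623 × 8192/5 = 2909.1807. Nearest integer: k = 2909.
V_code = 0.94 + (2909/8192) × 5 = 2.715512695 V.
V_in − V_code = 2.715623 − (2.715512695) = +110 µV.

+110 µV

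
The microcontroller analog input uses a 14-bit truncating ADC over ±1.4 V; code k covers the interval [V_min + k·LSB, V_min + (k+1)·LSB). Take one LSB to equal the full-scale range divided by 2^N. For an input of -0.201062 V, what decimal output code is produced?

7015

The full-scale span is 1.4 − (-1.4) = 2.8 V. LSB = 2.8 V / 2^14 ≈ 170.9 µV.
code = ⌊(V_in − V_min)/LSB⌋ = ⌊(V_in − V_min) × 2^14 / range⌋
     = ⌊(-0.201062 − (-1.4)) × 16384 / 2.8⌋ = ⌊1.198938 × 16384/2.8⌋
     = ⌊7015.500⌋ = 7015.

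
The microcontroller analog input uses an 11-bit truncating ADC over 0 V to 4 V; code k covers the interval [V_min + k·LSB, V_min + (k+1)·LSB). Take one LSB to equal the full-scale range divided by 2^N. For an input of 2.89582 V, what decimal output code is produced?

1482

Range is 4 V. LSB = 4 V / 2^11 ≈ 1.953 mV.
(V_in − V_min) × 2^11/range = (2.89582 − (0)) × 2048/4 = 1482.660.
Floor → code = 1482.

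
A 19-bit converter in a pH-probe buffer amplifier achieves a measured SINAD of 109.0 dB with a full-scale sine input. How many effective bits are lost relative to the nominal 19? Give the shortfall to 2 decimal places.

1.19 bits

N_eff = (109.0 − 1.76)/6.02 = 17.8140 bits.
Lost resolution: 19 − 17.8140 = 1.1860 bits.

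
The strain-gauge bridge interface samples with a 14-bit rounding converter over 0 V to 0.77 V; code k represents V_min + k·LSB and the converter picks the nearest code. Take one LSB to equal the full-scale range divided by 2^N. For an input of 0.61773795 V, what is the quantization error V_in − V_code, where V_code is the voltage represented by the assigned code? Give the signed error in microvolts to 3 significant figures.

Full-scale range = 0.77 V. LSB = 0.77 V / 2^14 ≈ 47.00 µV.
Position in LSBs: (0.61773795 − (0)) × 16384/0.77 = 13144.1800; rounding gives k = 13144.
V_code = V_min + k × range/2^14 = 0 + 13144 × 0.77/16384 = 0.61772949219 V.
e = 0.61773795 − (0.61772949219) = +8.46 µV.

+8.46 µV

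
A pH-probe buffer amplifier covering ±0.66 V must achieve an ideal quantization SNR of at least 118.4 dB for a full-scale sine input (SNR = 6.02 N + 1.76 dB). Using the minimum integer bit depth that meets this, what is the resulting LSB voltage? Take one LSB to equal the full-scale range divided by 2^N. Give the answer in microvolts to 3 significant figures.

Range = 0.66 − (-0.66) = 1.32 V.
N ≥ (118.4 − 1.76)/6.02 = 19.375 → N_min = 20.
One LSB is 1.32 V / 1048576 = 1.26 µV.

1.26 µV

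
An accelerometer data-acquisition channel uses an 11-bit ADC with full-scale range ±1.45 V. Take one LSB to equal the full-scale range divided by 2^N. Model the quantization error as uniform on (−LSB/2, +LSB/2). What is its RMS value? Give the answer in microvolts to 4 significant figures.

408.8 µV

Span: 1.45 V − (-1.45 V) = 2.9 V.
LSB = 2.9 V ÷ 2^11 = 2.9/2048 V = 1.41602 mV.
σ_q = LSB/√12 = 1.41602 mV/3.4641 = 408.8 µV.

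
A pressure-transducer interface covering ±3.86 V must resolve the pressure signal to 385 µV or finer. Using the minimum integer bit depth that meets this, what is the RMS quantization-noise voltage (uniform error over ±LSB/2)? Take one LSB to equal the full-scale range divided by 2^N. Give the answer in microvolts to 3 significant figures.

68.0 µV

Span: 3.86 V − (-3.86 V) = 7.72 V.
7.72 V / 385 µV = 20050. Since 2^14 = 16384 and 2^15 = 32768, N = 15.
LSB = 7.72 V / 2^15 = 235.60 µV.
σ_q = LSB/√12 = 235.60 µV/3.4641 = 68.0 µV.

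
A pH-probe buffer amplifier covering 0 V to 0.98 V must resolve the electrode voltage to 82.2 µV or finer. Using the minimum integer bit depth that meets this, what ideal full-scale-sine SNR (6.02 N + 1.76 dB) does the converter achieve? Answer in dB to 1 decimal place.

V_FS = 0.98 V.
Need 2^N ≥ 0.98 V / 82.2 µV = 11920 → N_min = 14.
Ideal SNR at N = 14: 6.02·14 + 1.76 = 86.0 dB.

86.0 dB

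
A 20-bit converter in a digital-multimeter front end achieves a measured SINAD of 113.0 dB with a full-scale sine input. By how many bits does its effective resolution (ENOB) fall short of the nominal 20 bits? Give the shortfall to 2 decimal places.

1.52 bits

Effective bits = (113.0 − 1.76)/6.02 = 18.4784.
Lost resolution: 20 − 18.4784 = 1.5216 bits.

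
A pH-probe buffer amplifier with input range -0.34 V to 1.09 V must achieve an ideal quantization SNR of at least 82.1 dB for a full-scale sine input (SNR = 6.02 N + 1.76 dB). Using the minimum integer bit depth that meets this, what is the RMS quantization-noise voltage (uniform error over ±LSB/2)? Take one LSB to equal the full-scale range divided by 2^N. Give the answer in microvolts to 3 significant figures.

25.2 µV

Full-scale range = 1.09 V − (-0.34 V) = 1.43 V.
Solving 6.02 N ≥ 82.1 − 1.76: N ≥ 13.346. Round up → N = 14.
One LSB is 1.43 V / 16384 = 87.280 µV.
RMS noise = LSB/√12 = 25.2 µV.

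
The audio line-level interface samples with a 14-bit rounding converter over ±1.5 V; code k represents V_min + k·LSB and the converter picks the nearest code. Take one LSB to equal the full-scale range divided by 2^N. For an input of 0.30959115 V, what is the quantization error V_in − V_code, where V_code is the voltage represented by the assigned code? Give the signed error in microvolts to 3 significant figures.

The full-scale span is 1.5 − (-1.5) = 3 V. LSB = 3 V / 2^14 ≈ 183.1 µV.
(V_in − V_min)/LSB = (0.30959115 − (-1.5)) × 16384/3 = 9882.7805 → nearest code k = 9883.
V_code = V_min + k × range/2^14 = -1.5 + 9883 × 3/16384 = 0.30963134766 V.
V_in − V_code = 0.30959115 − (0.30963134766) = −40.2 µV.

−40.2 µV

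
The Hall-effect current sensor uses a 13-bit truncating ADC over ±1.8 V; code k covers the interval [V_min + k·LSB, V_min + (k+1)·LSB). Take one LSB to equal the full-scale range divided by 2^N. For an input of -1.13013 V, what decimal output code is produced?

Full-scale range = 1.8 V − (-1.8 V) = 3.6 V. LSB = 3.6 V / 2^13 ≈ 439.5 µV.
(V_in − V_min) × 2^13/range = (-1.13013 − (-1.8)) × 8192/3.6 = 1524.326.
Floor → code = 1524.

1524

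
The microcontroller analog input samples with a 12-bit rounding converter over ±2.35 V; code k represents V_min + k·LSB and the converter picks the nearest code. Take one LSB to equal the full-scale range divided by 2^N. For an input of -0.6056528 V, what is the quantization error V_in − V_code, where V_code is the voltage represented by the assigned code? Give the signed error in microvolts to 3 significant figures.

Range = 2.35 − (-2.35) = 4.7 V. LSB = 4.7 V / 2^12 ≈ 1.147 mV.
Position in LSBs: (-0.6056528 − (-2.35)) × 4096/4.7 = 1520.1800; rounding gives k = 1520.
V_code = -2.35 + (1520/4096) × 4.7 = -0.6058593750 V.
Error = V_in − V_code = -0.6056528 − (-0.6058593750) = +207 µV.

+207 µV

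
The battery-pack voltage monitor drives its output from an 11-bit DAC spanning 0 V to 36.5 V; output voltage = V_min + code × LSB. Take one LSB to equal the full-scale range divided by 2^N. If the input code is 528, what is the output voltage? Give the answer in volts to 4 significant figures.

9.410 V

Span = 36.5 V. LSB = 36.5 V / 2^11.
Output = V_min + (528/2048) × range = 0 + 0.257813 × 36.5 V
      = 0 V + 9.41016 V = 9.41016 V.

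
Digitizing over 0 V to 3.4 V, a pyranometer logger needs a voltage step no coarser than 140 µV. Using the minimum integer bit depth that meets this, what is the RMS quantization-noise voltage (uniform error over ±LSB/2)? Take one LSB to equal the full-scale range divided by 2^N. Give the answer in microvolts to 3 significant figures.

30.0 µV

Range is 3.4 V.
3.4 V / 140 µV = 24290. Since 2^14 = 16384 and 2^15 = 32768, N = 15.
Step size = 3.4/32768 V = 103.76 µV.
σ_q = LSB/√12 = 103.76 µV/3.4641 = 30.0 µV.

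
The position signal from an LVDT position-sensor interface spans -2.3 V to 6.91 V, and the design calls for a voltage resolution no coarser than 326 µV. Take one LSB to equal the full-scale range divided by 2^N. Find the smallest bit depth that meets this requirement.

15 bits

Span: 6.91 V − (-2.3 V) = 9.21 V.
Need 2^N ≥ 9.21 V / 326 µV = 28250 → N_min = 15.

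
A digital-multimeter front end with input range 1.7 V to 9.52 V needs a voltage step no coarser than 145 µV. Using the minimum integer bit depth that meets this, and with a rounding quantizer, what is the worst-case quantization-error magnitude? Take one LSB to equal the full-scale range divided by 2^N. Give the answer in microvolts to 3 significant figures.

59.7 µV

Full-scale range = 9.52 V − (1.7 V) = 7.82 V.
Need 2^N ≥ 7.82 V / 145 µV = 53930 → N_min = 16.
One LSB is 7.82 V / 65536 = 119.32 µV.
|e|_max = LSB/2 = 59.7 µV.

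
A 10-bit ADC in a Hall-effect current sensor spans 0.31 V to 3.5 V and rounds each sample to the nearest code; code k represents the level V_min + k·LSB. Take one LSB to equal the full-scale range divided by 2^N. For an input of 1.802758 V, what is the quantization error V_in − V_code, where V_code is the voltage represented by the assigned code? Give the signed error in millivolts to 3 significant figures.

+0.561 mV

Span: 3.5 V − (0.31 V) = 3.19 V. LSB = 3.19 V / 2^10 ≈ 3.115 mV.
(1.802758 − (0.31)) / LSB = 1.492758 × 1024/3.19 = 479.1800. Nearest integer: k = 479.
Reconstructed level: 0.31 + 479 × 3.19/1024 V = 1.802197266 V.
V_in − V_code = 1.802758 − (1.802197266) = +0.561 mV.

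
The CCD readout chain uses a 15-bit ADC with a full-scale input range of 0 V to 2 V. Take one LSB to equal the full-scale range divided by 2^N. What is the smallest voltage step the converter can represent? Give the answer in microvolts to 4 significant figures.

61.04 µV

Span = 2 V.
2^15 = 32768 levels.
Step size = 2/32768 V = 61.04 µV.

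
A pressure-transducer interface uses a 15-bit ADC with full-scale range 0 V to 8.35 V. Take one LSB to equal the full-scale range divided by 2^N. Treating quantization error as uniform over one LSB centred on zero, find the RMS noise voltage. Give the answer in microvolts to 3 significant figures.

73.6 µV

Span = 8.35 V.
LSB = 8.35 V / 2^15 = 254.82 µV.
σ_q = LSB/√12 = 254.82 µV/3.4641 = 73.6 µV.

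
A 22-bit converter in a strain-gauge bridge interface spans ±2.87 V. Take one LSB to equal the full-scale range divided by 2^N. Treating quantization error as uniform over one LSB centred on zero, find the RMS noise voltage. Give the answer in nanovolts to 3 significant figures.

The full-scale span is 2.87 − (-2.87) = 5.74 V.
LSB = 5.74 V ÷ 2^22 = 5.74/4194304 V = 1.3685 µV.
σ_q = LSB/√12 = 1.3685 µV/3.4641 = 395 nV.

395 nV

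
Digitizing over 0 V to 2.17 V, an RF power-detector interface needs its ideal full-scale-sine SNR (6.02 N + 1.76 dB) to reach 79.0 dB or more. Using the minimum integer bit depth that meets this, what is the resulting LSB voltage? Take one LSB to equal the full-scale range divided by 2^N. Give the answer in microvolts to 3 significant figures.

Span = 2.17 V.
N ≥ (79.0 − 1.76)/6.02 = 12.831 → N_min = 13.
LSB = 2.17 V / 2^13 = 265 µV.

265 µV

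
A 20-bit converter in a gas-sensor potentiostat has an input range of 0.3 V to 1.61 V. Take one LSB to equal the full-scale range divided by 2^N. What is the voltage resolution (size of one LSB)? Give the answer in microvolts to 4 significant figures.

Span: 1.61 V − (0.3 V) = 1.31 V.
Number of codes = 2^20 = 1048576.
LSB = 1.31 V ÷ 2^20 = 1.31/1048576 V = 1.249 µV.

1.249 µV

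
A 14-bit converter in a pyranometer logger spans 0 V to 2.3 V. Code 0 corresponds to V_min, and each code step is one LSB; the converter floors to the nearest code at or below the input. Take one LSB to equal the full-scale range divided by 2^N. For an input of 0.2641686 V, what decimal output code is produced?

Range is 2.3 V. LSB = 2.3 V / 2^14 ≈ 140.4 µV.
V_in − V_min = 0.2641686 − (0) = 0.2641686 V.
Divide by LSB: 0.2641686 × 16384/2.3 = 1881.7993.
Truncating gives code 1881.

1881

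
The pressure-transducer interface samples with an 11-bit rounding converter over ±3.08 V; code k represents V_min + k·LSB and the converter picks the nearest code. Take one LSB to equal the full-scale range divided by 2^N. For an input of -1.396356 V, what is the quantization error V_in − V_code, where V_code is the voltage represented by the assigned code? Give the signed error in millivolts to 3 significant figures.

Span: 3.08 V − (-3.08 V) = 6.16 V. LSB = 6.16 V / 2^11 ≈ 3.008 mV.
(-1.396356 − (-3.08)) / LSB = 1.683644 × 2048/6.16 = 559.7570. Nearest integer: k = 560.
V_code = -3.08 + (560/2048) × 6.16 = -1.395625000 V.
e = -1.396356 − (-1.395625000) = −0.731 mV.

−0.731 mV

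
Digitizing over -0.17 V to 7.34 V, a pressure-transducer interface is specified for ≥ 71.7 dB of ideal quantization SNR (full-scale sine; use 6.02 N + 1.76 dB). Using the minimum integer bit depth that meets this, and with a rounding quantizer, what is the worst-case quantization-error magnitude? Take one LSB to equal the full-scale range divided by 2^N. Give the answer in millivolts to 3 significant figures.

Full-scale range = 7.34 V − (-0.17 V) = 7.51 V.
N ≥ (71.7 − 1.76)/6.02 = 11.618 → N_min = 12.
Step size = 7.51/4096 V = 1.8335 mV.
Max error for round-to-nearest is LSB/2 = 0.917 mV.

0.917 mV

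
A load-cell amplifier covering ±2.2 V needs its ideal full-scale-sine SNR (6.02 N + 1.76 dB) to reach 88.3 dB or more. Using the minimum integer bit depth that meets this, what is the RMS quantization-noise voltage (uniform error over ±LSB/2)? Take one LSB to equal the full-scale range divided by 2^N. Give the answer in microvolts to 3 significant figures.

Range = 2.2 − (-2.2) = 4.4 V.
Solving 6.02 N ≥ 88.3 − 1.76: N ≥ 14.375. Round up → N = 15.
LSB = 4.4 V ÷ 2^15 = 4.4/32768 V = 134.28 µV.
σ_q = LSB/√12 = 134.28 µV/3.4641 = 38.8 µV.

38.8 µV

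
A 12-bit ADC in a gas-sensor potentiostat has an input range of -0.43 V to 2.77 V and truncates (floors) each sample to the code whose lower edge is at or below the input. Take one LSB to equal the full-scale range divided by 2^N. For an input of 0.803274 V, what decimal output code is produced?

1578

Range = 2.77 − (-0.43) = 3.2 V. LSB = 3.2 V / 2^12 ≈ 0.7812 mV.
code = ⌊(V_in − V_min)/LSB⌋ = ⌊(V_in − V_min) × 2^12 / range⌋
     = ⌊(0.803274 − (-0.43)) × 4096 / 3.2⌋ = ⌊1.233274 × 4096/3.2⌋
     = ⌊1578.591⌋ = 1578.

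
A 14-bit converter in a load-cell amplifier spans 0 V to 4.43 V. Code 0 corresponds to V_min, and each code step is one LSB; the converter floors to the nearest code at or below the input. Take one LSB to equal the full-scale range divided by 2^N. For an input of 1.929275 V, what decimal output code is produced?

Span = 4.43 V. LSB = 4.43 V / 2^14 ≈ 270.4 µV.
code = ⌊(V_in − V_min)/LSB⌋ = ⌊(V_in − V_min) × 2^14 / range⌋
     = ⌊(1.929275 − (0)) × 16384 / 4.43⌋ = ⌊1.929275 × 16384/4.43⌋
     = ⌊7135.269⌋ = 7135.

7135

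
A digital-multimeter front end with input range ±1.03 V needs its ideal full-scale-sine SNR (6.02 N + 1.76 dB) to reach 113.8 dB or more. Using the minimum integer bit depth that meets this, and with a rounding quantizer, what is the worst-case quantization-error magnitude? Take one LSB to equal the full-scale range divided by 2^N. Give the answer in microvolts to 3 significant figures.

1.96 µV

Full-scale range = 1.03 V − (-1.03 V) = 2.06 V.
Solving 6.02 N ≥ 113.8 − 1.76: N ≥ 18.611. Round up → N = 19.
One LSB is 2.06 V / 524288 = 3.9291 µV.
|e|_max = LSB/2 = 1.96 µV.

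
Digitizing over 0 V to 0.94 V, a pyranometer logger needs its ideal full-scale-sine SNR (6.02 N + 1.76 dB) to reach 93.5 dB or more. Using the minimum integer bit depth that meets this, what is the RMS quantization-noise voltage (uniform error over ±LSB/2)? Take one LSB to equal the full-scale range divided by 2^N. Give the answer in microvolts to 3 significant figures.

Full-scale range = 0.94 V.
Required N = ⌈(93.5 − 1.76)/6.02⌉ = ⌈15.239⌉ = 16.
LSB = 0.94 V ÷ 2^16 = 0.94/65536 V = 14.343 µV.
RMS noise = LSB/√12 = 4.14 µV.

4.14 µV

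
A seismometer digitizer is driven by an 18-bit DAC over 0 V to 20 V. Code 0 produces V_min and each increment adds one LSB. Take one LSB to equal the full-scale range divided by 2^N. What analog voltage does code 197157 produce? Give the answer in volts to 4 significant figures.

Span = 20 V. LSB = 20 V / 2^18.
V_out = V_min + code × LSB = 0 V + 197157 × 20 V / 262144
      = 0 V + 15.0419 V = 15.0419 V.

15.04 V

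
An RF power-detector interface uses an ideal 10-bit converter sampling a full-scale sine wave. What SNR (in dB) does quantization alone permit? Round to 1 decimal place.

62.0 dB

6.02(10) + 1.76 = 60.20 + 1.76 = 61.96 dB.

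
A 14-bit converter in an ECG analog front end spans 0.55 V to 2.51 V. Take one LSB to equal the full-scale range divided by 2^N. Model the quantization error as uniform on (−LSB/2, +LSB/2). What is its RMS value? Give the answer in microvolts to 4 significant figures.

Span: 2.51 V − (0.55 V) = 1.96 V.
One LSB is 1.96 V / 16384 = 119.629 µV.
σ_q = LSB/√12 = 119.629 µV/3.4641 = 34.53 µV.

34.53 µV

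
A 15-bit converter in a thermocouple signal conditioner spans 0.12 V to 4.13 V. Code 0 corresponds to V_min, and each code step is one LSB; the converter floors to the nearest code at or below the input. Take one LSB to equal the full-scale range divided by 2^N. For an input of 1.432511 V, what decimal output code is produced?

The full-scale span is 4.13 − (0.12) = 4.01 V. LSB = 4.01 V / 2^15 ≈ 122.4 µV.
code = ⌊(V_in − V_min)/LSB⌋ = ⌊(V_in − V_min) × 2^15 / range⌋
     = ⌊(1.432511 − (0.12)) × 32768 / 4.01⌋ = ⌊1.312511 × 32768/4.01⌋
     = ⌊10725.277⌋ = 10725.

10725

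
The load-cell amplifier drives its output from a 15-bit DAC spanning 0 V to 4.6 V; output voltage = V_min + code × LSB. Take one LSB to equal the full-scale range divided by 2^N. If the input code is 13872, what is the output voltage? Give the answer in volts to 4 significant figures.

1.947 V

Span = 4.6 V. LSB = 4.6 V / 2^15.
V_out = 0 + 13872 × (4.6/32768) V
      = 0 + 1.94736 = 1.94736 V.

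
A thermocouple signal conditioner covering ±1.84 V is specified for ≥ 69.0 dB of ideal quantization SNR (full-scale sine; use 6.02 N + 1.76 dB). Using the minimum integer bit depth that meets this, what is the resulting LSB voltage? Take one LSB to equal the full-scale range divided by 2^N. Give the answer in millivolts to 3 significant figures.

Span: 1.84 V − (-1.84 V) = 3.68 V.
6.02 N + 1.76 ≥ 69.0 gives N ≥ 11.169, so the minimum integer is 12.
One LSB is 3.68 V / 4096 = 0.898 mV.

0.898 mV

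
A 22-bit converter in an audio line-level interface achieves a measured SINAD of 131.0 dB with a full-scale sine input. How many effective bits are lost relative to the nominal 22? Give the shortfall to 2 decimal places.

0.53 bits

Effective bits = (131.0 − 1.76)/6.02 = 21.4684.
22 − 21.4684 = 0.53 bits below nominal.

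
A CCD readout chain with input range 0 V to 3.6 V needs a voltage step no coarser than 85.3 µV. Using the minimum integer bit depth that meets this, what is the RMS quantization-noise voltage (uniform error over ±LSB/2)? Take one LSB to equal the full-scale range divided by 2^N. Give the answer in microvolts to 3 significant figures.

15.9 µV

Range is 3.6 V.
Levels needed ≥ 3.6/85.3 µV = 42200. 2^16 = 65536 suffices, so N_min = 16.
One LSB is 3.6 V / 65536 = 54.932 µV.
RMS noise = LSB/√12 = 15.9 µV.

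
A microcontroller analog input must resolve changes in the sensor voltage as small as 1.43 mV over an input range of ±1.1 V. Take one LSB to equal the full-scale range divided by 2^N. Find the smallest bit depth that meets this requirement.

11 bits

Range = 1.1 − (-1.1) = 2.2 V.
Need 2^N ≥ 2.2 V / 1.43 mV = 1538 → N_min = 11.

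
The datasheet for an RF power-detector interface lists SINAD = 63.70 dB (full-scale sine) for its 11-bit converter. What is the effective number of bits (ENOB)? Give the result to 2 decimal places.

10.29 bits

Inverting SNR = 6.02 N + 1.76: N_eff = (63.70 − 1.76)/6.02 = 10.2890.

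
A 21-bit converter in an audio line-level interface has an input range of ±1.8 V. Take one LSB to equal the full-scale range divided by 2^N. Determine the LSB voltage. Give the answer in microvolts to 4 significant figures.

Full-scale range = 1.8 V − (-1.8 V) = 3.6 V.
2^21 = 2097152 levels.
LSB = 3.6 V ÷ 2^21 = 3.6/2097152 V = 1.717 µV.

1.717 µV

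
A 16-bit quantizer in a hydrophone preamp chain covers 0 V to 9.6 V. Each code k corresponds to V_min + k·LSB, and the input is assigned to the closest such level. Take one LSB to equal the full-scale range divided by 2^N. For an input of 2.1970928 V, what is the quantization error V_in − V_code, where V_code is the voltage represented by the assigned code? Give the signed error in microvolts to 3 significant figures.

−26.3 µV

Full-scale range = 9.6 V. LSB = 9.6 V / 2^16 ≈ 146.5 µV.
(V_in − V_min)/LSB = (2.1970928 − (0)) × 65536/9.6 = 14998.8202 → nearest code k = 14999.
V_code = V_min + k × range/2^16 = 0 + 14999 × 9.6/65536 = 2.1971191406 V.
Error = V_in − V_code = 2.1970928 − (2.1971191406) = −26.3 µV.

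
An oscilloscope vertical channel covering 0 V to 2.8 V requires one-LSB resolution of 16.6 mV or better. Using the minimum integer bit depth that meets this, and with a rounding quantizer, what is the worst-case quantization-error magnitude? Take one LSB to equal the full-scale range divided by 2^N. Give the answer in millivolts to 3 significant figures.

5.47 mV

Full-scale range = 2.8 V.
2.8 V / 16.6 mV = 168.7. Since 2^7 = 128 and 2^8 = 256, N = 8.
One LSB is 2.8 V / 256 = 10.938 mV.
Half an LSB is 5.47 mV.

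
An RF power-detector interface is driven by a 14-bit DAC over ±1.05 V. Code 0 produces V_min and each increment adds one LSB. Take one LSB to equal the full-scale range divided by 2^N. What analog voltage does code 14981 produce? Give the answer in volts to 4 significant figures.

Range = 1.05 − (-1.05) = 2.1 V. LSB = 2.1 V / 2^14.
V_out = -1.05 + 14981 × (2.1/16384) V
      = -1.05 + 1.92017 = 0.870172 V.

0.8702 V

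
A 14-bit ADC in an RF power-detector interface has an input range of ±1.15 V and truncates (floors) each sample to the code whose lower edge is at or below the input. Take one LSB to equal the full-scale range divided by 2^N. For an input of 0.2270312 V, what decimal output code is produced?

9809

The full-scale span is 1.15 − (-1.15) = 2.3 V. LSB = 2.3 V / 2^14 ≈ 140.4 µV.
(V_in − V_min) × 2^14/range = (0.2270312 − (-1.15)) × 16384/2.3 = 9809.252.
Floor → code = 9809.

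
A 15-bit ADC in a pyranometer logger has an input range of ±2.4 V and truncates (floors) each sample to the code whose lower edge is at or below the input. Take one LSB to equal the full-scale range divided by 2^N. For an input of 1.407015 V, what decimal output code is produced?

Span: 2.4 V − (-2.4 V) = 4.8 V. LSB = 4.8 V / 2^15 ≈ 146.5 µV.
(V_in − V_min) × 2^15/range = (1.407015 − (-2.4)) × 32768/4.8 = 25989.222.
Floor → code = 25989.

25989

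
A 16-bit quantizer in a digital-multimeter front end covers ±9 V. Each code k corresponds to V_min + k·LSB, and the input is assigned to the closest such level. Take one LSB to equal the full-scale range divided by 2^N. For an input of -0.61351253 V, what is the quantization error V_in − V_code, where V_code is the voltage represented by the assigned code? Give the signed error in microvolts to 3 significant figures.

+73.9 µV

Range = 9 − (-9) = 18 V. LSB = 18 V / 2^16 ≈ 274.7 µV.
Position in LSBs: (-0.61351253 − (-9)) × 65536/18 = 30534.2690; rounding gives k = 30534.
Reconstructed level: -9 + 30534 × 18/65536 V = -0.61358642578 V.
V_in − V_code = -0.61351253 − (-0.61358642578) = +73.9 µV.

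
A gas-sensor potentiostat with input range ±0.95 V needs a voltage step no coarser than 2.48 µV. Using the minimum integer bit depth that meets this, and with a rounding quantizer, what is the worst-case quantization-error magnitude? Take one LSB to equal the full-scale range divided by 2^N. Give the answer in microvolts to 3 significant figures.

Range = 0.95 − (-0.95) = 1.9 V.
Required number of levels: 1.9/2.48 µV = 766130; smallest N with 2^N ≥ that is 20.
LSB = 1.9 V ÷ 2^20 = 1.9/1048576 V = 1.8120 µV.
Half an LSB is 0.906 µV.

0.906 µV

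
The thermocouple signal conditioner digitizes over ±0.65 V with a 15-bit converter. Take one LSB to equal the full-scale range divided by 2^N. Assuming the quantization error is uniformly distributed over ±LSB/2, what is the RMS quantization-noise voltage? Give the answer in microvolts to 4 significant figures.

Full-scale range = 0.65 V − (-0.65 V) = 1.3 V.
LSB = 1.3 V ÷ 2^15 = 1.3/32768 V = 39.6729 µV.
For a uniform distribution on [−LSB/2, +LSB/2], V_rms = LSB/√12 = 39.6729 µV/3.4641 = 11.45 µV.

11.45 µV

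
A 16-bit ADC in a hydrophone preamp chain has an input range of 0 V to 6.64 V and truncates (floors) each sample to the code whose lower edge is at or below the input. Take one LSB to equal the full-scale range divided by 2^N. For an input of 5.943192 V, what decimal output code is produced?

Range is 6.64 V. LSB = 6.64 V / 2^16 ≈ 101.3 µV.
V_in − V_min = 5.943192 − (0) = 5.943192 V.
Divide by LSB: 5.943192 × 65536/6.64 = 58658.5890.
Truncating gives code 58658.

58658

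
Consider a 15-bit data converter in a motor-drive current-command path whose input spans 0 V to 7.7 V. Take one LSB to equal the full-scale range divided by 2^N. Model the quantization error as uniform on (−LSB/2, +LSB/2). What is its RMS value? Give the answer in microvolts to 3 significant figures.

Full-scale range = 7.7 V.
LSB = 7.7 V / 2^15 = 234.99 µV.
RMS of a uniform error over width LSB is LSB/√12 = 67.8 µV.

67.8 µV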